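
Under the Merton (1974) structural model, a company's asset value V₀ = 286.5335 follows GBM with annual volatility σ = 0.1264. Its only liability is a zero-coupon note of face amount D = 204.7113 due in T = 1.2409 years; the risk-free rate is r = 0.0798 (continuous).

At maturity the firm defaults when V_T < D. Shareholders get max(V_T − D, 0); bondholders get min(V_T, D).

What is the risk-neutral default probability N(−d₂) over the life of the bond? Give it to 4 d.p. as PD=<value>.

d₁ = [ln(V₀/D) + (r + σ²/2)T] / (σ√T)
   = [ln(286.5335/204.7113) + (0.0798 + 0.5·0.1264²)·1.2409] / (0.1264·√1.2409)
   = [0.336255 + 0.108937] / 0.140804 = 3.161778
d₂ = d₁ − σ√T = 3.161778 − 0.140804 = 3.020974
risk-neutral PD = N(−d₂) = N(-3.020974) = 0.001260

PD=0.0013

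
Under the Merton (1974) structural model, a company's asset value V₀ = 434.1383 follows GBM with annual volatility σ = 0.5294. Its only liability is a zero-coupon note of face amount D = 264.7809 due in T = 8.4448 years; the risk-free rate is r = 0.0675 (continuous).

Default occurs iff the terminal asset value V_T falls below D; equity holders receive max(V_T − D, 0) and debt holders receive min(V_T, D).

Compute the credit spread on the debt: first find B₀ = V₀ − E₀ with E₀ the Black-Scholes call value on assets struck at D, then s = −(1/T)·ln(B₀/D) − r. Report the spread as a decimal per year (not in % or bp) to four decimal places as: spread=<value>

d₁ = [ln(V₀/D) + (r + σ²/2)T] / (σ√T)
   = [ln(434.1383/264.7809) + (0.0675 + 0.5·0.5294²)·8.4448] / (0.5294·√8.4448)
   = [0.494460 + 1.753412] / 1.538433 = 1.461144
d₂ = d₁ − σ√T = 1.461144 − 1.538433 = -0.077289
N(d₁) = 0.928012,  N(d₂) = 0.469197,  e^(−rT) = 0.565512
E₀ = V₀·N(d₁) − D·e^(−rT)·N(d₂)
   = 434.1383·0.928012 − 264.7809·0.565512·0.469197 = 332.629572
B₀ = V₀ − E₀ = 434.1383 − 332.629572 = 101.508728
spread = −(1/T)·ln(B₀/D) − r = −(1/8.4448)·ln(101.508728/264.7809) − 0.0675 = 0.04603234

spread=0.0460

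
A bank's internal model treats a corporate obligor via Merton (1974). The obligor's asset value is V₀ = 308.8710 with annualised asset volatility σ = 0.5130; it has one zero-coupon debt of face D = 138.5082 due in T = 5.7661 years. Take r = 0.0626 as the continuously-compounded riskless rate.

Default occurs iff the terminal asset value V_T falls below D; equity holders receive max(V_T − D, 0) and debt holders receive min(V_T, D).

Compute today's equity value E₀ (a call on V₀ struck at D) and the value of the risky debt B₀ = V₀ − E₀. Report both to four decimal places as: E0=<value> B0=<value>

d₁ = [ln(V₀/D) + (r + σ²/2)T] / (σ√T)
   = [ln(308.8710/138.5082) + (0.0626 + 0.5·0.5130²)·5.7661] / (0.5130·√5.7661)
   = [0.801994 + 1.119687] / 1.231852 = 1.559994
d₂ = d₁ − σ√T = 1.559994 − 1.231852 = 0.328142
N(d₁) = 0.940619,  N(d₂) = 0.628598,  e^(−rT) = 0.697008
E₀ = V₀·N(d₁) − D·e^(−rT)·N(d₂)
   = 308.8710·0.940619 − 138.5082·0.697008·0.628598 = 229.844330
B₀ = V₀ − E₀ = 308.8710 − 229.844330 = 79.026670

E0=229.8443 B0=79.0267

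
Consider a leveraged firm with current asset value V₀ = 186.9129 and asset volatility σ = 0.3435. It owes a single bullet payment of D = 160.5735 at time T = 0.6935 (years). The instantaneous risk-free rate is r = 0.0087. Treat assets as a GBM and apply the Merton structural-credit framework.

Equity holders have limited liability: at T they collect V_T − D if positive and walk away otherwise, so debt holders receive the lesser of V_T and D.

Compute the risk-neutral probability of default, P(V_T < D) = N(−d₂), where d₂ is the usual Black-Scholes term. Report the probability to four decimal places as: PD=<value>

d₁ = [ln(V₀/D) + (r + σ²/2)T] / (σ√T)
   = [ln(186.9129/160.5735) + (0.0087 + 0.5·0.3435²)·0.6935] / (0.3435·√0.6935)
   = [0.151891 + 0.046947] / 0.286055 = 0.695104
d₂ = d₁ − σ√T = 0.695104 − 0.286055 = 0.409049
risk-neutral PD = N(−d₂) = N(-0.409049) = 0.341252

PD=0.3413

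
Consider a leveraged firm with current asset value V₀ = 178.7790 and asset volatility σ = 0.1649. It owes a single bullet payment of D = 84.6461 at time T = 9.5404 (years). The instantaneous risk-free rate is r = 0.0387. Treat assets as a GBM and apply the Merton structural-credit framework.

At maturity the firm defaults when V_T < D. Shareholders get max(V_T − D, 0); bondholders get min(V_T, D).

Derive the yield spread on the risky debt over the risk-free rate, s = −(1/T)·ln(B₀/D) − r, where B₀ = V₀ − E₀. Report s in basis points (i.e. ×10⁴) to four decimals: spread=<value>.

d₁ = [ln(V₀/D) + (r + σ²/2)T] / (σ√T)
   = [ln(178.7790/84.6461) + (0.0387 + 0.5·0.1649²)·9.5404] / (0.1649·√9.5404)
   = [0.747671 + 0.498925] / 0.509336 = 2.447495
d₂ = d₁ − σ√T = 2.447495 − 0.509336 = 1.938160
N(d₁) = 0.992807,  N(d₂) = 0.973698,  e^(−rT) = 0.691278
E₀ = V₀·N(d₁) − D·e^(−rT)·N(d₂)
   = 178.7790·0.992807 − 84.6461·0.691278·0.973698 = 120.518160
B₀ = V₀ − E₀ = 178.7790 − 120.518160 = 58.260840
spread = −(1/T)·ln(B₀/D) − r = −(1/9.5404)·ln(58.260840/84.6461) − 0.0387 = 0.00045442
in basis points: 0.00045442 × 10⁴ = 4.5442 bp

spread=4.5442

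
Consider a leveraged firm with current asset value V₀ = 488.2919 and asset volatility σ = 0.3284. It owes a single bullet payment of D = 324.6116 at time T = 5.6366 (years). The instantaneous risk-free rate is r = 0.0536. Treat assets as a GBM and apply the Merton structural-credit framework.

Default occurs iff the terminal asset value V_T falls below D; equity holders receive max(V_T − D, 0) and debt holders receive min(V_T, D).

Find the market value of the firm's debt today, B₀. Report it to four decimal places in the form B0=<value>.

B0=214.9047

d₁ = [ln(V₀/D) + (r + σ²/2)T] / (σ√T)
   = [ln(488.2919/324.6116) + (0.0536 + 0.5·0.3284²)·5.6366] / (0.3284·√5.6366)
   = [0.408284 + 0.606066] / 0.779672 = 1.300996
d₂ = d₁ − σ√T = 1.300996 − 0.779672 = 0.521324
N(d₁) = 0.903370,  N(d₂) = 0.698930,  e^(−rT) = 0.739248
E₀ = V₀·N(d₁) − D·e^(−rT)·N(d₂)
   = 488.2919·0.903370 − 324.6116·0.739248·0.698930 = 273.387222
B₀ = V₀ − E₀ = 488.2919 − 273.387222 = 214.904678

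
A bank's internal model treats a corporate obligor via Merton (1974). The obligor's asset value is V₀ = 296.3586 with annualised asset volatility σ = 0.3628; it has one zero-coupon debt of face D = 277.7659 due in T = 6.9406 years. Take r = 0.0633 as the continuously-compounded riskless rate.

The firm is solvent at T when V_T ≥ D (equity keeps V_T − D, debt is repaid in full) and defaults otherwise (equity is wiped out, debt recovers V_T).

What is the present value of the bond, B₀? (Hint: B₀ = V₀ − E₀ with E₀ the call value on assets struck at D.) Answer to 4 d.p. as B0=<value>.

d₁ = [ln(V₀/D) + (r + σ²/2)T] / (σ√T)
   = [ln(296.3586/277.7659) + (0.0633 + 0.5·0.3628²)·6.9406] / (0.3628·√6.9406)
   = [0.064792 + 0.896114] / 0.955797 = 1.005345
d₂ = d₁ − σ√T = 1.005345 − 0.955797 = 0.049547
N(d₁) = 0.842635,  N(d₂) = 0.519758,  e^(−rT) = 0.644462
E₀ = V₀·N(d₁) − D·e^(−rT)·N(d₂)
   = 296.3586·0.842635 − 277.7659·0.644462·0.519758 = 156.680307
B₀ = V₀ − E₀ = 296.3586 − 156.680307 = 139.678293

B0=139.6783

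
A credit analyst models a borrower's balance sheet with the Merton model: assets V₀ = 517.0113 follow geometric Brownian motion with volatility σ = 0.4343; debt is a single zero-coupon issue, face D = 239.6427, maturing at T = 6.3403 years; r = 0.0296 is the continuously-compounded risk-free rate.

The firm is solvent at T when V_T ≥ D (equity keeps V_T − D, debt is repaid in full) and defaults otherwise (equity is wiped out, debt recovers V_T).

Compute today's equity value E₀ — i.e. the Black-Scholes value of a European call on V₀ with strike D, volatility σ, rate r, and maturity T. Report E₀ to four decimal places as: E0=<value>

d₁ = [ln(V₀/D) + (r + σ²/2)T] / (σ√T)
   = [ln(517.0113/239.6427) + (0.0296 + 0.5·0.4343²)·6.3403] / (0.4343·√6.3403)
   = [0.768916 + 0.785615] / 1.093565 = 1.421526
d₂ = d₁ − σ√T = 1.421526 − 1.093565 = 0.327960
N(d₁) = 0.922418,  N(d₂) = 0.628529,  e^(−rT) = 0.828886
E₀ = V₀·N(d₁) − D·e^(−rT)·N(d₂)
   = 517.0113·0.922418 − 239.6427·0.828886·0.628529 = 352.051737

E0=352.0517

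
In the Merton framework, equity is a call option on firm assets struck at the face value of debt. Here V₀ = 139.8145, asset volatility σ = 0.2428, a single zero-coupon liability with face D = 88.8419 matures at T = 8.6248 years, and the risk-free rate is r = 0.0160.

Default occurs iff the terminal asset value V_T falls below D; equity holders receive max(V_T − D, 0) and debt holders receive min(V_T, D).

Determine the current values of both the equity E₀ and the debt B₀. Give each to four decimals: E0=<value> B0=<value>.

d₁ = [ln(V₀/D) + (r + σ²/2)T] / (σ√T)
   = [ln(139.8145/88.8419) + (0.0160 + 0.5·0.2428²)·8.6248] / (0.2428·√8.6248)
   = [0.453458 + 0.392221] / 0.713055 = 1.185993
d₂ = d₁ − σ√T = 1.185993 − 0.713055 = 0.472938
N(d₁) = 0.882188,  N(d₂) = 0.681871,  e^(−rT) = 0.871101
E₀ = V₀·N(d₁) − D·e^(−rT)·N(d₂)
   = 139.8145·0.882188 − 88.8419·0.871101·0.681871 = 70.572376
B₀ = V₀ − E₀ = 139.8145 − 70.572376 = 69.242124

E0=70.5724 B0=69.2421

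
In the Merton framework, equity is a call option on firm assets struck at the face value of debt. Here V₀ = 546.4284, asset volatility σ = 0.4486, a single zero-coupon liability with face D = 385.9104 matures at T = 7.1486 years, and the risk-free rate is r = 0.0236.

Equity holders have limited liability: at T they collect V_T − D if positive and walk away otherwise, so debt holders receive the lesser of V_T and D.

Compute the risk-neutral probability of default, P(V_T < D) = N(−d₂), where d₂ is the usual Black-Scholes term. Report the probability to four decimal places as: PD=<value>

PD=0.5671

d₁ = [ln(V₀/D) + (r + σ²/2)T] / (σ√T)
   = [ln(546.4284/385.9104) + (0.0236 + 0.5·0.4486²)·7.1486] / (0.4486·√7.1486)
   = [0.347798 + 0.888006] / 1.199416 = 1.030338
d₂ = d₁ − σ√T = 1.030338 − 1.199416 = -0.169077
risk-neutral PD = N(−d₂) = N(0.169077) = 0.567132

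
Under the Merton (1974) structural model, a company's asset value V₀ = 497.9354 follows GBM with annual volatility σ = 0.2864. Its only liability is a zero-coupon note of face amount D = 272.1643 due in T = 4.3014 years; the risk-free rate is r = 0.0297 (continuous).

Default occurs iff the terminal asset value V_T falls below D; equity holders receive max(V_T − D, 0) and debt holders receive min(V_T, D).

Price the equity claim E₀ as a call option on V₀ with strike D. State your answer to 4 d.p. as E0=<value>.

d₁ = [ln(V₀/D) + (r + σ²/2)T] / (σ√T)
   = [ln(497.9354/272.1643) + (0.0297 + 0.5·0.2864²)·4.3014] / (0.2864·√4.3014)
   = [0.604064 + 0.304163] / 0.593988 = 1.529032
d₂ = d₁ − σ√T = 1.529032 − 0.593988 = 0.935043
N(d₁) = 0.936872,  N(d₂) = 0.825117,  e^(−rT) = 0.880072
E₀ = V₀·N(d₁) − D·e^(−rT)·N(d₂)
   = 497.9354·0.936872 − 272.1643·0.880072·0.825117 = 268.866115

E0=268.8661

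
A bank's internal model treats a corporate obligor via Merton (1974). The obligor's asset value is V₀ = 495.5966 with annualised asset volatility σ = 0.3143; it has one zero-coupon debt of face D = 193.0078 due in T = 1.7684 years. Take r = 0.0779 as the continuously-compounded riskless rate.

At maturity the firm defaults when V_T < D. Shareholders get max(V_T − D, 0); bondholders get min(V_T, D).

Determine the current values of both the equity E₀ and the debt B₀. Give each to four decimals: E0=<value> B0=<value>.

E0=327.6085 B0=167.9881

d₁ = [ln(V₀/D) + (r + σ²/2)T] / (σ√T)
   = [ln(495.5966/193.0078) + (0.0779 + 0.5·0.3143²)·1.7684] / (0.3143·√1.7684)
   = [0.943032 + 0.225104] / 0.417960 = 2.794850
d₂ = d₁ − σ√T = 2.794850 − 0.417960 = 2.376890
N(d₁) = 0.997404,  N(d₂) = 0.991270,  e^(−rT) = 0.871309
E₀ = V₀·N(d₁) − D·e^(−rT)·N(d₂)
   = 495.5966·0.997404 − 193.0078·0.871309·0.991270 = 327.608523
B₀ = V₀ − E₀ = 495.5966 − 327.608523 = 167.988077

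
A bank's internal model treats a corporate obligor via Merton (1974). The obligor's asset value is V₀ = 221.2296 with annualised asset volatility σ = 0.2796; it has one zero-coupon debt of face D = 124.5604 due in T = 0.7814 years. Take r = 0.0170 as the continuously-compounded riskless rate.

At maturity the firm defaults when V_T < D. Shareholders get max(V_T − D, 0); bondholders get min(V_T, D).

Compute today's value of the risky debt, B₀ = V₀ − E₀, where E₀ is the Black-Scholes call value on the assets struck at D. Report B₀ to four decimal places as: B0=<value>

B0=122.7989

d₁ = [ln(V₀/D) + (r + σ²/2)T] / (σ√T)
   = [ln(221.2296/124.5604) + (0.0170 + 0.5·0.2796²)·0.7814] / (0.2796·√0.7814)
   = [0.574410 + 0.043827] / 0.247158 = 2.501391
d₂ = d₁ − σ√T = 2.501391 − 0.247158 = 2.254233
N(d₁) = 0.993815,  N(d₂) = 0.987909,  e^(−rT) = 0.986804
E₀ = V₀·N(d₁) − D·e^(−rT)·N(d₂)
   = 221.2296·0.993815 − 124.5604·0.986804·0.987909 = 98.430671
B₀ = V₀ − E₀ = 221.2296 − 98.430671 = 122.798929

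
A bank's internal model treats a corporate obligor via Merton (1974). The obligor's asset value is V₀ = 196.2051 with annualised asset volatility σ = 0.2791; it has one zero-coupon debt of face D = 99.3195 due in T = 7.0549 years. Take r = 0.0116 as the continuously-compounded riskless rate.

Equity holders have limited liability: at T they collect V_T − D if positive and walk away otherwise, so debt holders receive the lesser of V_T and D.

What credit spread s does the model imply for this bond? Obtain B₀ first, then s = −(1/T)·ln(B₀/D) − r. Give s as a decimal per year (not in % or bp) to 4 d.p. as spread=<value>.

d₁ = [ln(V₀/D) + (r + σ²/2)T] / (σ√T)
   = [ln(196.2051/99.3195) + (0.0116 + 0.5·0.2791²)·7.0549] / (0.2791·√7.0549)
   = [0.680819 + 0.356614] / 0.741319 = 1.399441
d₂ = d₁ − σ√T = 1.399441 − 0.741319 = 0.658122
N(d₁) = 0.919160,  N(d₂) = 0.744770,  e^(−rT) = 0.921422
E₀ = V₀·N(d₁) − D·e^(−rT)·N(d₂)
   = 196.2051·0.919160 − 99.3195·0.921422·0.744770 = 112.186022
B₀ = V₀ − E₀ = 196.2051 − 112.186022 = 84.019078
spread = −(1/T)·ln(B₀/D) − r = −(1/7.0549)·ln(84.019078/99.3195) − 0.0116 = 0.01211374

spread=0.0121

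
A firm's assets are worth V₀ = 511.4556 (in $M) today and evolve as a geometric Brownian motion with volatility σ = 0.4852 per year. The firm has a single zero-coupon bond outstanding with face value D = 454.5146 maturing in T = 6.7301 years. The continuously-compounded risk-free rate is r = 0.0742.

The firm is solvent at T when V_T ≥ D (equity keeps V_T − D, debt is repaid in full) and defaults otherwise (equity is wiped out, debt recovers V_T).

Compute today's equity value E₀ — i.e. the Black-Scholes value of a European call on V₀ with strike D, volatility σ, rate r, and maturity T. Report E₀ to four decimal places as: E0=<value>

d₁ = [ln(V₀/D) + (r + σ²/2)T] / (σ√T)
   = [ln(511.4556/454.5146) + (0.0742 + 0.5·0.4852²)·6.7301] / (0.4852·√6.7301)
   = [0.118031 + 1.291570] / 1.258727 = 1.119862
d₂ = d₁ − σ√T = 1.119862 − 1.258727 = -0.138865
N(d₁) = 0.868614,  N(d₂) = 0.444779,  e^(−rT) = 0.606911
E₀ = V₀·N(d₁) − D·e^(−rT)·N(d₂)
   = 511.4556·0.868614 − 454.5146·0.606911·0.444779 = 321.565300

E0=321.5653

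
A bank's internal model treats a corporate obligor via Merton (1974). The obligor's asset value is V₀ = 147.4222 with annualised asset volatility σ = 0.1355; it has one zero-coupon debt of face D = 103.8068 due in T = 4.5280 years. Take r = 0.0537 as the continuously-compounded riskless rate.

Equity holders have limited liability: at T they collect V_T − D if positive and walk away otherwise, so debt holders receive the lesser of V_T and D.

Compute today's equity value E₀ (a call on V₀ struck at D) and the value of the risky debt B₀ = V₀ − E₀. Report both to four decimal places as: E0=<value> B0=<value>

d₁ = [ln(V₀/D) + (r + σ²/2)T] / (σ√T)
   = [ln(147.4222/103.8068) + (0.0537 + 0.5·0.1355²)·4.5280] / (0.1355·√4.5280)
   = [0.350769 + 0.284721] / 0.288332 = 2.204025
d₂ = d₁ − σ√T = 2.204025 − 0.288332 = 1.915693
N(d₁) = 0.986239,  N(d₂) = 0.972298,  e^(−rT) = 0.784151
E₀ = V₀·N(d₁) − D·e^(−rT)·N(d₂)
   = 147.4222·0.986239 − 103.8068·0.784151·0.972298 = 66.248223
B₀ = V₀ − E₀ = 147.4222 − 66.248223 = 81.173977

E0=66.2482 B0=81.1740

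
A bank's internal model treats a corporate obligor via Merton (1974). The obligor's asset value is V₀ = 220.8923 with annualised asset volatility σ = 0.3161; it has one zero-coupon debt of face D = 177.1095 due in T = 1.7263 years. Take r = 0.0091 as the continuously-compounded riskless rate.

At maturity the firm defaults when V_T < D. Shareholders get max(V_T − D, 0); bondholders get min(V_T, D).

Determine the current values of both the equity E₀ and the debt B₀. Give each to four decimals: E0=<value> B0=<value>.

d₁ = [ln(V₀/D) + (r + σ²/2)T] / (σ√T)
   = [ln(220.8923/177.1095) + (0.0091 + 0.5·0.3161²)·1.7263] / (0.3161·√1.7263)
   = [0.220907 + 0.101955] / 0.415320 = 0.777381
d₂ = d₁ − σ√T = 0.777381 − 0.415320 = 0.362061
N(d₁) = 0.781533,  N(d₂) = 0.641347,  e^(−rT) = 0.984413
E₀ = V₀·N(d₁) − D·e^(−rT)·N(d₂)
   = 220.8923·0.781533 − 177.1095·0.984413·0.641347 = 60.816458
B₀ = V₀ − E₀ = 220.8923 − 60.816458 = 160.075842

E0=60.8165 B0=160.0758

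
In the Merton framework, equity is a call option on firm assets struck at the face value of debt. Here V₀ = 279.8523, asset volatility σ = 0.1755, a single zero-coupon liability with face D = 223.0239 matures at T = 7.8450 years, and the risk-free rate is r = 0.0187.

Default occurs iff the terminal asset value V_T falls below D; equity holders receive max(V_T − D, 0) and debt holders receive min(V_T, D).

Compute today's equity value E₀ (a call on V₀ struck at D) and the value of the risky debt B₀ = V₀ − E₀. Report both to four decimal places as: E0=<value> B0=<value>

d₁ = [ln(V₀/D) + (r + σ²/2)T] / (σ√T)
   = [ln(279.8523/223.0239) + (0.0187 + 0.5·0.1755²)·7.8450] / (0.1755·√7.8450)
   = [0.226983 + 0.267515] / 0.491557 = 1.005985
d₂ = d₁ − σ√T = 1.005985 − 0.491557 = 0.514428
N(d₁) = 0.842789,  N(d₂) = 0.696524,  e^(−rT) = 0.863552
E₀ = V₀·N(d₁) − D·e^(−rT)·N(d₂)
   = 279.8523·0.842789 − 223.0239·0.863552·0.696524 = 101.710967
B₀ = V₀ − E₀ = 279.8523 − 101.710967 = 178.141333

E0=101.7110 B0=178.1413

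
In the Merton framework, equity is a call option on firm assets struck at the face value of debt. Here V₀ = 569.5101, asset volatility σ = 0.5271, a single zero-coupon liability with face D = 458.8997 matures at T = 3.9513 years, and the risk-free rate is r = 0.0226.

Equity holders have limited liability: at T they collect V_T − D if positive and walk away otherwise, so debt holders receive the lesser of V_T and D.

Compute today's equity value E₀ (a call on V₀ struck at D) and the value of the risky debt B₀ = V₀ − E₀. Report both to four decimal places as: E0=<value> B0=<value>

E0=280.0913 B0=289.4188

d₁ = [ln(V₀/D) + (r + σ²/2)T] / (σ√T)
   = [ln(569.5101/458.8997) + (0.0226 + 0.5·0.5271²)·3.9513] / (0.5271·√3.9513)
   = [0.215945 + 0.638203] / 1.047763 = 0.815211
d₂ = d₁ − σ√T = 0.815211 − 1.047763 = -0.232552
N(d₁) = 0.792524,  N(d₂) = 0.408055,  e^(−rT) = 0.914572
E₀ = V₀·N(d₁) − D·e^(−rT)·N(d₂)
   = 569.5101·0.792524 − 458.8997·0.914572·0.408055 = 280.091350
B₀ = V₀ − E₀ = 569.5101 − 280.091350 = 289.418750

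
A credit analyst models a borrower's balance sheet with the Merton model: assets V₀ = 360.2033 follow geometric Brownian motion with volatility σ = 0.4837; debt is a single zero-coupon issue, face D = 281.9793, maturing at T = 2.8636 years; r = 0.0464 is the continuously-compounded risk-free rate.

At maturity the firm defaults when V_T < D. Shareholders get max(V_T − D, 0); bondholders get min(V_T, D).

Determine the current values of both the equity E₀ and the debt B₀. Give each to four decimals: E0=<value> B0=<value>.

d₁ = [ln(V₀/D) + (r + σ²/2)T] / (σ√T)
   = [ln(360.2033/281.9793) + (0.0464 + 0.5·0.4837²)·2.8636] / (0.4837·√2.8636)
   = [0.244835 + 0.467863] / 0.818526 = 0.870710
d₂ = d₁ − σ√T = 0.870710 − 0.818526 = 0.052184
N(d₁) = 0.808044,  N(d₂) = 0.520809,  e^(−rT) = 0.875578
E₀ = V₀·N(d₁) − D·e^(−rT)·N(d₂)
   = 360.2033·0.808044 − 281.9793·0.875578·0.520809 = 162.474921
B₀ = V₀ − E₀ = 360.2033 − 162.474921 = 197.728379

E0=162.4749 B0=197.7284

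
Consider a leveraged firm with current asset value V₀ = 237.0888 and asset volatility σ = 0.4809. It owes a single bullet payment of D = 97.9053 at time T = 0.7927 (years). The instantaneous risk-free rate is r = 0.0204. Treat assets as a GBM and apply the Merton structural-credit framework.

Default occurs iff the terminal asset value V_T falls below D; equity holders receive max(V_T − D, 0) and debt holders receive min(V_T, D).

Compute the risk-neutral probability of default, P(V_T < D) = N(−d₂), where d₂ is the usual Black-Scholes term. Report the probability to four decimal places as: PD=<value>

PD=0.0294

d₁ = [ln(V₀/D) + (r + σ²/2)T] / (σ√T)
   = [ln(237.0888/97.9053) + (0.0204 + 0.5·0.4809²)·0.7927] / (0.4809·√0.7927)
   = [0.884434 + 0.107833] / 0.428163 = 2.317498
d₂ = d₁ − σ√T = 2.317498 − 0.428163 = 1.889335
risk-neutral PD = N(−d₂) = N(-1.889335) = 0.029423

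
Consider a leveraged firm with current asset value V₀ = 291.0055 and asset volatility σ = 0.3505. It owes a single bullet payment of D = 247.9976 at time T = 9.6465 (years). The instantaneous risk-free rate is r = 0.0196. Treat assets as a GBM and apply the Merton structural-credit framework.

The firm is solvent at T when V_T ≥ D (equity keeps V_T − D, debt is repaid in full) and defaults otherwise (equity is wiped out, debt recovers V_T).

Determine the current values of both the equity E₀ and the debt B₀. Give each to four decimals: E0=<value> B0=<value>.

d₁ = [ln(V₀/D) + (r + σ²/2)T] / (σ√T)
   = [ln(291.0055/247.9976) + (0.0196 + 0.5·0.3505²)·9.6465] / (0.3505·√9.6465)
   = [0.159923 + 0.781609] / 1.088611 = 0.864893
d₂ = d₁ − σ√T = 0.864893 − 1.088611 = -0.223719
N(d₁) = 0.806451,  N(d₂) = 0.411488,  e^(−rT) = 0.827727
E₀ = V₀·N(d₁) − D·e^(−rT)·N(d₂)
   = 291.0055·0.806451 − 247.9976·0.827727·0.411488 = 150.213752
B₀ = V₀ − E₀ = 291.0055 − 150.213752 = 140.791748

E0=150.2138 B0=140.7917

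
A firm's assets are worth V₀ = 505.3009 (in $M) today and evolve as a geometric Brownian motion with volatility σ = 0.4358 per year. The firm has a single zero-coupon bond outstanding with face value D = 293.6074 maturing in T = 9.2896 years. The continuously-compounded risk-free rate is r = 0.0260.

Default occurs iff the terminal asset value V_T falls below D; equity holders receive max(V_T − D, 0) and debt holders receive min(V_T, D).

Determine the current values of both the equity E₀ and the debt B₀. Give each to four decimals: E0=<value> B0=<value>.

d₁ = [ln(V₀/D) + (r + σ²/2)T] / (σ√T)
   = [ln(505.3009/293.6074) + (0.0260 + 0.5·0.4358²)·9.2896] / (0.4358·√9.2896)
   = [0.542911 + 1.123678] / 1.328268 = 1.254708
d₂ = d₁ − σ√T = 1.254708 − 1.328268 = -0.073560
N(d₁) = 0.895208,  N(d₂) = 0.470680,  e^(−rT) = 0.785426
E₀ = V₀·N(d₁) − D·e^(−rT)·N(d₂)
   = 505.3009·0.895208 − 293.6074·0.785426·0.470680 = 343.807172
B₀ = V₀ − E₀ = 505.3009 − 343.807172 = 161.493728

E0=343.8072 B0=161.4937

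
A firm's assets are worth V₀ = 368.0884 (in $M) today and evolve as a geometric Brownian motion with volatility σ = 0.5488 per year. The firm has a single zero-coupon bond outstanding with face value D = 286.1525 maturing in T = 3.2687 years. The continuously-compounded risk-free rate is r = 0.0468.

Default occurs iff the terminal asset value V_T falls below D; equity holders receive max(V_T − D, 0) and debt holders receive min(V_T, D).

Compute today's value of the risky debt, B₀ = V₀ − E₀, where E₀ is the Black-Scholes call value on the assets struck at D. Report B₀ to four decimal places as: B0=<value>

d₁ = [ln(V₀/D) + (r + σ²/2)T] / (σ√T)
   = [ln(368.0884/286.1525) + (0.0468 + 0.5·0.5488²)·3.2687] / (0.5488·√3.2687)
   = [0.251798 + 0.645211] / 0.992206 = 0.904056
d₂ = d₁ − σ√T = 0.904056 − 0.992206 = -0.088150
N(d₁) = 0.817017,  N(d₂) = 0.464879,  e^(−rT) = 0.858151
E₀ = V₀·N(d₁) − D·e^(−rT)·N(d₂)
   = 368.0884·0.817017 − 286.1525·0.858151·0.464879 = 186.577906
B₀ = V₀ − E₀ = 368.0884 − 186.577906 = 181.510494

B0=181.5105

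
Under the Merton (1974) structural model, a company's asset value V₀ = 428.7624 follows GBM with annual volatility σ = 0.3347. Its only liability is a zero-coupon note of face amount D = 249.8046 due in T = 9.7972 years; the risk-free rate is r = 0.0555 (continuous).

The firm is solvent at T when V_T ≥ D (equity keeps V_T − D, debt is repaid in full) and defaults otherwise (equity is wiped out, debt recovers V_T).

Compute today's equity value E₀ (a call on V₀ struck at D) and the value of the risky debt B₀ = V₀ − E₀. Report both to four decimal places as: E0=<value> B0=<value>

d₁ = [ln(V₀/D) + (r + σ²/2)T] / (σ√T)
   = [ln(428.7624/249.8046) + (0.0555 + 0.5·0.3347²)·9.7972] / (0.3347·√9.7972)
   = [0.540224 + 1.092506] / 1.047627 = 1.558503
d₂ = d₁ − σ√T = 1.558503 − 1.047627 = 0.510876
N(d₁) = 0.940443,  N(d₂) = 0.695281,  e^(−rT) = 0.580570
E₀ = V₀·N(d₁) − D·e^(−rT)·N(d₂)
   = 428.7624·0.940443 − 249.8046·0.580570·0.695281 = 302.390602
B₀ = V₀ − E₀ = 428.7624 − 302.390602 = 126.371798

E0=302.3906 B0=126.3718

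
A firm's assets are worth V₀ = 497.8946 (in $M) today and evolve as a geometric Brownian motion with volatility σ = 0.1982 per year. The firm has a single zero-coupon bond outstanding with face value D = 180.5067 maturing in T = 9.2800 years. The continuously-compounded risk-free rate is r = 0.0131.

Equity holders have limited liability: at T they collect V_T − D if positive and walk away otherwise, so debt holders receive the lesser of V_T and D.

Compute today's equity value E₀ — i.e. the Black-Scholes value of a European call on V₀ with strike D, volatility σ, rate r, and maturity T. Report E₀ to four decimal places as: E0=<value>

d₁ = [ln(V₀/D) + (r + σ²/2)T] / (σ√T)
   = [ln(497.8946/180.5067) + (0.0131 + 0.5·0.1982²)·9.2800] / (0.1982·√9.2800)
   = [1.014621 + 0.303842] / 0.603778 = 2.183686
d₂ = d₁ − σ√T = 2.183686 − 0.603778 = 1.579908
N(d₁) = 0.985507,  N(d₂) = 0.942936,  e^(−rT) = 0.885531
E₀ = V₀·N(d₁) − D·e^(−rT)·N(d₂)
   = 497.8946·0.985507 − 180.5067·0.885531·0.942936 = 339.955888

E0=339.9559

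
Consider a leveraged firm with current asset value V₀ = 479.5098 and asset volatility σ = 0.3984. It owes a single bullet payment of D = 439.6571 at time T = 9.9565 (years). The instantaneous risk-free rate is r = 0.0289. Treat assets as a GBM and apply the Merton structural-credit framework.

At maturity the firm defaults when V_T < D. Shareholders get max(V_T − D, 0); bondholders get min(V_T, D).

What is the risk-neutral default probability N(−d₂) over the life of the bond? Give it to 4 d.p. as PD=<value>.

d₁ = [ln(V₀/D) + (r + σ²/2)T] / (σ√T)
   = [ln(479.5098/439.6571) + (0.0289 + 0.5·0.3984²)·9.9565] / (0.3984·√9.9565)
   = [0.086769 + 1.077903] / 1.257108 = 0.926470
d₂ = d₁ − σ√T = 0.926470 − 1.257108 = -0.330639
risk-neutral PD = N(−d₂) = N(0.330639) = 0.629541

PD=0.6295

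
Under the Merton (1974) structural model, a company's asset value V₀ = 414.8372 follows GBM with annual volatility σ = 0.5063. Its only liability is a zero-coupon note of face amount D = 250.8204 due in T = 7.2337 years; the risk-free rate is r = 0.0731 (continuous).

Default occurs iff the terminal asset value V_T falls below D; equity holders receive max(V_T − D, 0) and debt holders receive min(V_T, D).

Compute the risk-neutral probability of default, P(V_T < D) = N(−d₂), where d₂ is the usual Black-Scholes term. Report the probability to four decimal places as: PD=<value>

PD=0.4693

d₁ = [ln(V₀/D) + (r + σ²/2)T] / (σ√T)
   = [ln(414.8372/250.8204) + (0.0731 + 0.5·0.5063²)·7.2337] / (0.5063·√7.2337)
   = [0.503149 + 1.455926] / 1.361721 = 1.438675
d₂ = d₁ − σ√T = 1.438675 − 1.361721 = 0.076954
risk-neutral PD = N(−d₂) = N(-0.076954) = 0.469330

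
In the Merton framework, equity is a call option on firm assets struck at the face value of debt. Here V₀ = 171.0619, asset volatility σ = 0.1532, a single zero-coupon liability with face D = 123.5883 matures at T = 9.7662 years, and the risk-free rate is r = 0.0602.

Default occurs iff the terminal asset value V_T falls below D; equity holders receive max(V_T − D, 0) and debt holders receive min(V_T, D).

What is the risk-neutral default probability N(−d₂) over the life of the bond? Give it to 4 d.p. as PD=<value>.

d₁ = [ln(V₀/D) + (r + σ²/2)T] / (σ√T)
   = [ln(171.0619/123.5883) + (0.0602 + 0.5·0.1532²)·9.7662] / (0.1532·√9.7662)
   = [0.325070 + 0.702533] / 0.478764 = 2.146365
d₂ = d₁ − σ√T = 2.146365 − 0.478764 = 1.667601
risk-neutral PD = N(−d₂) = N(-1.667601) = 0.047698

PD=0.0477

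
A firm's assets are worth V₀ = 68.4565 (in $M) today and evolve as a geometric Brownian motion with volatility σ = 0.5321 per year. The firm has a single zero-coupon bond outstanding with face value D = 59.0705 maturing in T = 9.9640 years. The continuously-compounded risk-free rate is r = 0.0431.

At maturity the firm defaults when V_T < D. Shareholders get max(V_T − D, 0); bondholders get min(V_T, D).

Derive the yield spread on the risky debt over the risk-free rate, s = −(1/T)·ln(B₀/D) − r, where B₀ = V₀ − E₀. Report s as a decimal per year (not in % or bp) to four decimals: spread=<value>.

spread=0.0655

d₁ = [ln(V₀/D) + (r + σ²/2)T] / (σ√T)
   = [ln(68.4565/59.0705) + (0.0431 + 0.5·0.5321²)·9.9640] / (0.5321·√9.9640)
   = [0.147467 + 1.840004] / 1.679616 = 1.183289
d₂ = d₁ − σ√T = 1.183289 − 1.679616 = -0.496328
N(d₁) = 0.881653,  N(d₂) = 0.309832,  e^(−rT) = 0.650868
E₀ = V₀·N(d₁) − D·e^(−rT)·N(d₂)
   = 68.4565·0.881653 − 59.0705·0.650868·0.309832 = 48.442727
B₀ = V₀ − E₀ = 68.4565 − 48.442727 = 20.013773
spread = −(1/T)·ln(B₀/D) − r = −(1/9.9640)·ln(20.013773/59.0705) − 0.0431 = 0.06552213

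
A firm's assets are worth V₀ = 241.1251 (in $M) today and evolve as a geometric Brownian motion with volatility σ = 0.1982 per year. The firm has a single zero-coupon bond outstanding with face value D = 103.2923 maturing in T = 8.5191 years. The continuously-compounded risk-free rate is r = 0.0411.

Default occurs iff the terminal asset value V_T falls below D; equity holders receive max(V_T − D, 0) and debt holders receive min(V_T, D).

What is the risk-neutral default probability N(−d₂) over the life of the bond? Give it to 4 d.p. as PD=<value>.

PD=0.0374

d₁ = [ln(V₀/D) + (r + σ²/2)T] / (σ√T)
   = [ln(241.1251/103.2923) + (0.0411 + 0.5·0.1982²)·8.5191] / (0.1982·√8.5191)
   = [0.847753 + 0.517464] / 0.578496 = 2.359941
d₂ = d₁ − σ√T = 2.359941 − 0.578496 = 1.781445
risk-neutral PD = N(−d₂) = N(-1.781445) = 0.037420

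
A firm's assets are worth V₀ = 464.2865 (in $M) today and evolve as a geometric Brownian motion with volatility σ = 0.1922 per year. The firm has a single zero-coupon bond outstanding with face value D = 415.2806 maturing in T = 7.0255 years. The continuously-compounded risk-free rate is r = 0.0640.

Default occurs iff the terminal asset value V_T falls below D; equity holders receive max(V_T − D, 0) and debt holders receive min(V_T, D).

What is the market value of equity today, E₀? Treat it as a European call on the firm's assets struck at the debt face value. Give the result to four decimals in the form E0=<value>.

E0=211.3592

d₁ = [ln(V₀/D) + (r + σ²/2)T] / (σ√T)
   = [ln(464.2865/415.2806) + (0.0640 + 0.5·0.1922²)·7.0255] / (0.1922·√7.0255)
   = [0.111547 + 0.579396] / 0.509439 = 1.356283
d₂ = d₁ − σ√T = 1.356283 − 0.509439 = 0.846845
N(d₁) = 0.912495,  N(d₂) = 0.801459,  e^(−rT) = 0.637863
E₀ = V₀·N(d₁) − D·e^(−rT)·N(d₂)
   = 464.2865·0.912495 − 415.2806·0.637863·0.801459 = 211.359175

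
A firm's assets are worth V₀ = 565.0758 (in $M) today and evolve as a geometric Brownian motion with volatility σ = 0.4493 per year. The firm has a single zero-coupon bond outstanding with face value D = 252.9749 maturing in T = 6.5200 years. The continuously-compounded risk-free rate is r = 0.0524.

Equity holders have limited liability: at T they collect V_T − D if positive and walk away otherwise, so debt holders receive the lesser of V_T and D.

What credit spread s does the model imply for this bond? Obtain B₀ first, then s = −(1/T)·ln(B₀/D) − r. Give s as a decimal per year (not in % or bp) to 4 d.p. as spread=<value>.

spread=0.0255

d₁ = [ln(V₀/D) + (r + σ²/2)T] / (σ√T)
   = [ln(565.0758/252.9749) + (0.0524 + 0.5·0.4493²)·6.5200] / (0.4493·√6.5200)
   = [0.803670 + 0.999746] / 1.147256 = 1.571939
d₂ = d₁ − σ√T = 1.571939 − 1.147256 = 0.424683
N(d₁) = 0.942018,  N(d₂) = 0.664466,  e^(−rT) = 0.710598
E₀ = V₀·N(d₁) − D·e^(−rT)·N(d₂)
   = 565.0758·0.942018 − 252.9749·0.710598·0.664466 = 412.864582
B₀ = V₀ − E₀ = 565.0758 − 412.864582 = 152.211218
spread = −(1/T)·ln(B₀/D) − r = −(1/6.5200)·ln(152.211218/252.9749) − 0.0524 = 0.02551735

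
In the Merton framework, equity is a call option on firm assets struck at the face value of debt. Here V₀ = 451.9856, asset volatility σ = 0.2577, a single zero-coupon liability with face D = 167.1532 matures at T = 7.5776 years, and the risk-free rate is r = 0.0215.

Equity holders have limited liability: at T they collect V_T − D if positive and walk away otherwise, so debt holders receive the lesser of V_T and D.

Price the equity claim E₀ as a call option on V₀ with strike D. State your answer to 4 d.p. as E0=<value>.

d₁ = [ln(V₀/D) + (r + σ²/2)T] / (σ√T)
   = [ln(451.9856/167.1532) + (0.0215 + 0.5·0.2577²)·7.5776] / (0.2577·√7.5776)
   = [0.994740 + 0.414530] / 0.709382 = 1.986615
d₂ = d₁ − σ√T = 1.986615 − 0.709382 = 1.277233
N(d₁) = 0.976517,  N(d₂) = 0.899240,  e^(−rT) = 0.849661
E₀ = V₀·N(d₁) − D·e^(−rT)·N(d₂)
   = 451.9856·0.976517 − 167.1532·0.849661·0.899240 = 313.658645

E0=313.6586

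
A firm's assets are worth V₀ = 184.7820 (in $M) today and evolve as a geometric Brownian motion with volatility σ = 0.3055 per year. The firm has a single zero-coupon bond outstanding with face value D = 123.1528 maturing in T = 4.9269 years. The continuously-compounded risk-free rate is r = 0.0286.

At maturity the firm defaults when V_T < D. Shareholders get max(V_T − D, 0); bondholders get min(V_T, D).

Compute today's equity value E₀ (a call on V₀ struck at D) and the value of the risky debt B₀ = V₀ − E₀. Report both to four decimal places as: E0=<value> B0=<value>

E0=88.7737 B0=96.0083

d₁ = [ln(V₀/D) + (r + σ²/2)T] / (σ√T)
   = [ln(184.7820/123.1528) + (0.0286 + 0.5·0.3055²)·4.9269] / (0.3055·√4.9269)
   = [0.405751 + 0.370824] / 0.678107 = 1.145210
d₂ = d₁ − σ√T = 1.145210 − 0.678107 = 0.467103
N(d₁) = 0.873939,  N(d₂) = 0.679787,  e^(−rT) = 0.868568
E₀ = V₀·N(d₁) − D·e^(−rT)·N(d₂)
   = 184.7820·0.873939 − 123.1528·0.868568·0.679787 = 88.773686
B₀ = V₀ − E₀ = 184.7820 − 88.773686 = 96.008314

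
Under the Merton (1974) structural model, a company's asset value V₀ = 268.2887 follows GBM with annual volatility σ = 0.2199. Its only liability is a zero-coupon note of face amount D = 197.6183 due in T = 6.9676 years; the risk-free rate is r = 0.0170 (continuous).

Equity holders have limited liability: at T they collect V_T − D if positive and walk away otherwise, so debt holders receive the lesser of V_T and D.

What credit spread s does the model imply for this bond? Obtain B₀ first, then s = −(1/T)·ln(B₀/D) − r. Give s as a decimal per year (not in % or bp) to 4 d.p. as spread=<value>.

d₁ = [ln(V₀/D) + (r + σ²/2)T] / (σ√T)
   = [ln(268.2887/197.6183) + (0.0170 + 0.5·0.2199²)·6.9676] / (0.2199·√6.9676)
   = [0.305726 + 0.286912] / 0.580453 = 1.020993
d₂ = d₁ − σ√T = 1.020993 − 0.580453 = 0.440540
N(d₁) = 0.846371,  N(d₂) = 0.670227,  e^(−rT) = 0.888297
E₀ = V₀·N(d₁) − D·e^(−rT)·N(d₂)
   = 268.2887·0.846371 − 197.6183·0.888297·0.670227 = 109.417645
B₀ = V₀ − E₀ = 268.2887 − 109.417645 = 158.871055
spread = −(1/T)·ln(B₀/D) − r = −(1/6.9676)·ln(158.871055/197.6183) − 0.0170 = 0.01432276

spread=0.0143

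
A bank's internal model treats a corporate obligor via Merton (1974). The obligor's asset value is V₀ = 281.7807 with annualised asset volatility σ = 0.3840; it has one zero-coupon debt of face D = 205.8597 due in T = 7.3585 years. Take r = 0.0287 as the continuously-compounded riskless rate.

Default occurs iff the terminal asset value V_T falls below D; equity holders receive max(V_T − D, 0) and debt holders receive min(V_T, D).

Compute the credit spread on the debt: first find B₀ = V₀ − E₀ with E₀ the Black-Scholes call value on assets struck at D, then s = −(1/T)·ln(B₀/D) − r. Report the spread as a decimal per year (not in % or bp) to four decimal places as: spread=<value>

spread=0.0388

d₁ = [ln(V₀/D) + (r + σ²/2)T] / (σ√T)
   = [ln(281.7807/205.8597) + (0.0287 + 0.5·0.3840²)·7.3585] / (0.3840·√7.3585)
   = [0.313934 + 0.753716] / 1.041660 = 1.024951
d₂ = d₁ − σ√T = 1.024951 − 1.041660 = -0.016708
N(d₁) = 0.847307,  N(d₂) = 0.493335,  e^(−rT) = 0.809621
E₀ = V₀·N(d₁) − D·e^(−rT)·N(d₂)
   = 281.7807·0.847307 − 205.8597·0.809621·0.493335 = 156.531469
B₀ = V₀ − E₀ = 281.7807 − 156.531469 = 125.249231
spread = −(1/T)·ln(B₀/D) − r = −(1/7.3585)·ln(125.249231/205.8597) − 0.0287 = 0.03882589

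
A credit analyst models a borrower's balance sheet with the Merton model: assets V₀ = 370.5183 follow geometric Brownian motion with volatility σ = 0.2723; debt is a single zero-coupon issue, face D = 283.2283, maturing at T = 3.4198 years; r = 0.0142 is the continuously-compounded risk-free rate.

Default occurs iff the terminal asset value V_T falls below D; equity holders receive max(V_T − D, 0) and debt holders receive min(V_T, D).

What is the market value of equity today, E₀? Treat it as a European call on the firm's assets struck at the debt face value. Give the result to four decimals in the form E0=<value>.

E0=125.8479

d₁ = [ln(V₀/D) + (r + σ²/2)T] / (σ√T)
   = [ln(370.5183/283.2283) + (0.0142 + 0.5·0.2723²)·3.4198] / (0.2723·√3.4198)
   = [0.268650 + 0.175346] / 0.503556 = 0.881719
d₂ = d₁ − σ√T = 0.881719 − 0.503556 = 0.378163
N(d₁) = 0.811036,  N(d₂) = 0.647345,  e^(−rT) = 0.952599
E₀ = V₀·N(d₁) − D·e^(−rT)·N(d₂)
   = 370.5183·0.811036 − 283.2283·0.952599·0.647345 = 125.847860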